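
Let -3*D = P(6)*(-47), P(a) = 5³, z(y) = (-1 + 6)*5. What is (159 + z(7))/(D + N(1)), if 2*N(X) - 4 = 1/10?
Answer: 11040/117623 ≈ 0.093859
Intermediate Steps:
z(y) = 25 (z(y) = 5*5 = 25)
P(a) = 125
N(X) = 41/20 (N(X) = 2 + (½)/10 = 2 + (½)*(⅒) = 2 + 1/20 = 41/20)
D = 5875/3 (D = -125*(-47)/3 = -⅓*(-5875) = 5875/3 ≈ 1958.3)
(159 + z(7))/(D + N(1)) = (159 + 25)/(5875/3 + 41/20) = 184/(117623/60) = 184*(60/117623) = 11040/117623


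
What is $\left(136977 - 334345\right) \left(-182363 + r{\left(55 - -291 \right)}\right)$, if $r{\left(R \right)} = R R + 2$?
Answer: $12364118360$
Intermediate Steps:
$r{\left(R \right)} = 2 + R^{2}$ ($r{\left(R \right)} = R^{2} + 2 = 2 + R^{2}$)
$\left(136977 - 334345\right) \left(-182363 + r{\left(55 - -291 \right)}\right) = \left(136977 - 334345\right) \left(-182363 + \left(2 + \left(55 - -291\right)^{2}\right)\right) = - 197368 \left(-182363 + \left(2 + \left(55 + 291\right)^{2}\right)\right) = - 197368 \left(-182363 + \left(2 + 346^{2}\right)\right) = - 197368 \left(-182363 + \left(2 + 119716\right)\right) = - 197368 \left(-182363 + 119718\right) = \left(-197368\right) \left(-62645\right) = 12364118360$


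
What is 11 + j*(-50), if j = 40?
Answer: -1989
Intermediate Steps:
11 + j*(-50) = 11 + 40*(-50) = 11 - 2000 = -1989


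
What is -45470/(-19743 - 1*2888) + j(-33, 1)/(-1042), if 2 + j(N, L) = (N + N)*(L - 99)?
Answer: -49476153/11790751 ≈ -4.1962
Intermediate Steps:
j(N, L) = -2 + 2*N*(-99 + L) (j(N, L) = -2 + (N + N)*(L - 99) = -2 + (2*N)*(-99 + L) = -2 + 2*N*(-99 + L))
-45470/(-19743 - 1*2888) + j(-33, 1)/(-1042) = -45470/(-19743 - 1*2888) + (-2 - 198*(-33) + 2*1*(-33))/(-1042) = -45470/(-19743 - 2888) + (-2 + 6534 - 66)*(-1/1042) = -45470/(-22631) + 6466*(-1/1042) = -45470*(-1/22631) - 3233/521 = 45470/22631 - 3233/521 = -49476153/11790751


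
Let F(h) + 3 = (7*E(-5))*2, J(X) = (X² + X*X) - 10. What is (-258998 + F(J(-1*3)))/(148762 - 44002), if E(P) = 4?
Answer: -17263/6984 ≈ -2.4718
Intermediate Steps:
J(X) = -10 + 2*X² (J(X) = (X² + X²) - 10 = 2*X² - 10 = -10 + 2*X²)
F(h) = 53 (F(h) = -3 + (7*4)*2 = -3 + 28*2 = -3 + 56 = 53)
(-258998 + F(J(-1*3)))/(148762 - 44002) = (-258998 + 53)/(148762 - 44002) = -258945/104760 = -258945*1/104760 = -17263/6984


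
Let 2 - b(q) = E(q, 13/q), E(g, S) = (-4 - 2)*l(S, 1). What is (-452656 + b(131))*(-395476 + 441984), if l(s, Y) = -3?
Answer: -21052869376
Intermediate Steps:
E(g, S) = 18 (E(g, S) = (-4 - 2)*(-3) = -6*(-3) = 18)
b(q) = -16 (b(q) = 2 - 1*18 = 2 - 18 = -16)
(-452656 + b(131))*(-395476 + 441984) = (-452656 - 16)*(-395476 + 441984) = -452672*46508 = -21052869376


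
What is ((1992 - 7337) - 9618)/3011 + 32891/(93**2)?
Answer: -980006/840069 ≈ -1.1666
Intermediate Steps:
((1992 - 7337) - 9618)/3011 + 32891/(93**2) = (-5345 - 9618)*(1/3011) + 32891/8649 = -14963*1/3011 + 32891*(1/8649) = -14963/3011 + 1061/279 = -980006/840069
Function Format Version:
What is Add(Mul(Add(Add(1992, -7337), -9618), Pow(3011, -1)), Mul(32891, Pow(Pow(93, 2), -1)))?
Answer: Rational(-980006, 840069) ≈ -1.1666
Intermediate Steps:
Add(Mul(Add(Add(1992, -7337), -9618), Pow(3011, -1)), Mul(32891, Pow(Pow(93, 2), -1))) = Add(Mul(Add(-5345, -9618), Rational(1, 3011)), Mul(32891, Pow(8649, -1))) = Add(Mul(-14963, Rational(1, 3011)), Mul(32891, Rational(1, 8649))) = Add(Rational(-14963, 3011), Rational(1061, 279)) = Rational(-980006, 840069)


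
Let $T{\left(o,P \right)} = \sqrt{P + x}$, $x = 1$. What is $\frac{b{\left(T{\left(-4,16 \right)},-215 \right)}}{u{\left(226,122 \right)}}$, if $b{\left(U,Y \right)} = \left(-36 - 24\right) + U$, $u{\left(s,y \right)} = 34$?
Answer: $- \frac{30}{17} + \frac{\sqrt{17}}{34} \approx -1.6434$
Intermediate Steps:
$T{\left(o,P \right)} = \sqrt{1 + P}$ ($T{\left(o,P \right)} = \sqrt{P + 1} = \sqrt{1 + P}$)
$b{\left(U,Y \right)} = -60 + U$
$\frac{b{\left(T{\left(-4,16 \right)},-215 \right)}}{u{\left(226,122 \right)}} = \frac{-60 + \sqrt{1 + 16}}{34} = \left(-60 + \sqrt{17}\right) \frac{1}{34} = - \frac{30}{17} + \frac{\sqrt{17}}{34}$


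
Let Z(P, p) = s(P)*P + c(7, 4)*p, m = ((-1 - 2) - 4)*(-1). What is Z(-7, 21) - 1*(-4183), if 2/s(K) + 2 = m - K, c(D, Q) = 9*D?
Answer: 33029/6 ≈ 5504.8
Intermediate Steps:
m = 7 (m = (-3 - 4)*(-1) = -7*(-1) = 7)
s(K) = 2/(5 - K) (s(K) = 2/(-2 + (7 - K)) = 2/(5 - K))
Z(P, p) = 63*p - 2*P/(-5 + P) (Z(P, p) = (-2/(-5 + P))*P + (9*7)*p = -2*P/(-5 + P) + 63*p = 63*p - 2*P/(-5 + P))
Z(-7, 21) - 1*(-4183) = (-2*(-7) + 63*21*(-5 - 7))/(-5 - 7) - 1*(-4183) = (14 + 63*21*(-12))/(-12) + 4183 = -(14 - 15876)/12 + 4183 = -1/12*(-15862) + 4183 = 7931/6 + 4183 = 33029/6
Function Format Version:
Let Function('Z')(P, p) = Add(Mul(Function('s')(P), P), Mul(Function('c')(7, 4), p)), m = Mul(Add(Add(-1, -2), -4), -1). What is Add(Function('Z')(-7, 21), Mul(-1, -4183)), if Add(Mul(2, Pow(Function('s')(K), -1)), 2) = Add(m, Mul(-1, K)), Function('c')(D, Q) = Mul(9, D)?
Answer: Rational(33029, 6) ≈ 5504.8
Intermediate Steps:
m = 7 (m = Mul(Add(-3, -4), -1) = Mul(-7, -1) = 7)
Function('s')(K) = Mul(2, Pow(Add(5, Mul(-1, K)), -1)) (Function('s')(K) = Mul(2, Pow(Add(-2, Add(7, Mul(-1, K))), -1)) = Mul(2, Pow(Add(5, Mul(-1, K)), -1)))
Function('Z')(P, p) = Add(Mul(63, p), Mul(-2, P, Pow(Add(-5, P), -1))) (Function('Z')(P, p) = Add(Mul(Mul(-2, Pow(Add(-5, P), -1)), P), Mul(Mul(9, 7), p)) = Add(Mul(-2, P, Pow(Add(-5, P), -1)), Mul(63, p)) = Add(Mul(63, p), Mul(-2, P, Pow(Add(-5, P), -1))))
Add(Function('Z')(-7, 21), Mul(-1, -4183)) = Add(Mul(Pow(Add(-5, -7), -1), Add(Mul(-2, -7), Mul(63, 21, Add(-5, -7)))), Mul(-1, -4183)) = Add(Mul(Pow(-12, -1), Add(14, Mul(63, 21, -12))), 4183) = Add(Mul(Rational(-1, 12), Add(14, -15876)), 4183) = Add(Mul(Rational(-1, 12), -15862), 4183) = Add(Rational(7931, 6), 4183) = Rational(33029, 6)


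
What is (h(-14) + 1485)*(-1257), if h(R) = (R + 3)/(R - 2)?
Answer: -29880147/16 ≈ -1.8675e+6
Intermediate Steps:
h(R) = (3 + R)/(-2 + R)
(h(-14) + 1485)*(-1257) = ((3 - 14)/(-2 - 14) + 1485)*(-1257) = (-11/(-16) + 1485)*(-1257) = (-1/16*(-11) + 1485)*(-1257) = (11/16 + 1485)*(-1257) = (23771/16)*(-1257) = -29880147/16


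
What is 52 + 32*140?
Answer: 4532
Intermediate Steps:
52 + 32*140 = 52 + 4480 = 4532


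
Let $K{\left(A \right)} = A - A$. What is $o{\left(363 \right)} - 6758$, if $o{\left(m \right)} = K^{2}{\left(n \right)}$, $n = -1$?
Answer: $-6758$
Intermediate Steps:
$K{\left(A \right)} = 0$
$o{\left(m \right)} = 0$ ($o{\left(m \right)} = 0^{2} = 0$)
$o{\left(363 \right)} - 6758 = 0 - 6758 = -6758$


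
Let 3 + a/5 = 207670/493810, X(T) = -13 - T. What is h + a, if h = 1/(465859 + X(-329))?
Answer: -15626183401/1211588825 ≈ -12.897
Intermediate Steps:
a = -33520/2599 (a = -15 + 5*(207670/493810) = -15 + 5*(207670*(1/493810)) = -15 + 5*(1093/2599) = -15 + 5465/2599 = -33520/2599 ≈ -12.897)
h = 1/466175 (h = 1/(465859 + (-13 - 1*(-329))) = 1/(465859 + (-13 + 329)) = 1/(465859 + 316) = 1/466175 ≈ 2.1451e-6)
h + a = 1/466175 - 33520/2599 = -15626183401/1211588825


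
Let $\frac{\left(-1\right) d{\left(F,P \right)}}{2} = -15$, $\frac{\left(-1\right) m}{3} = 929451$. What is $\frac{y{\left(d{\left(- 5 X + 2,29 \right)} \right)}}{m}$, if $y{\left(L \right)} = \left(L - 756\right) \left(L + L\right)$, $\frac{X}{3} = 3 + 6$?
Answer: $\frac{4840}{309817} \approx 0.015622$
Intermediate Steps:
$m = -2788353$ ($m = \left(-3\right) 929451 = -2788353$)
$X = 27$ ($X = 3 \left(3 + 6\right) = 3 \cdot 9 = 27$)
$d{\left(F,P \right)} = 30$ ($d{\left(F,P \right)} = \left(-2\right) \left(-15\right) = 30$)
$y{\left(L \right)} = 2 L \left(-756 + L\right)$ ($y{\left(L \right)} = \left(-756 + L\right) 2 L = 2 L \left(-756 + L\right)$)
$\frac{y{\left(d{\left(- 5 X + 2,29 \right)} \right)}}{m} = \frac{2 \cdot 30 \left(-756 + 30\right)}{-2788353} = 2 \cdot 30 \left(-726\right) \left(- \frac{1}{2788353}\right) = \left(-43560\right) \left(- \frac{1}{2788353}\right) = \frac{4840}{309817}$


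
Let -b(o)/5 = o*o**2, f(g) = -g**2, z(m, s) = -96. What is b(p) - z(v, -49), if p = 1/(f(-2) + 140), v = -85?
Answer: 241483771/2515456 ≈ 96.000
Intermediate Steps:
p = 1/136 (p = 1/(-1*(-2)**2 + 140) = 1/(-1*4 + 140) = 1/(-4 + 140) = 1/136 ≈ 0.0073529)
b(o) = -5*o**3 (b(o) = -5*o*o**2 = -5*o**3)
b(p) - z(v, -49) = -5*(1/136)**3 - 1*(-96) = -5*1/2515456 + 96 = -5/2515456 + 96 = 241483771/2515456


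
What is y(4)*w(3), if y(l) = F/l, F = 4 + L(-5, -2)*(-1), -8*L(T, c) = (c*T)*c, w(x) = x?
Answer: 9/8 ≈ 1.1250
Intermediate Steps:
L(T, c) = -T*c²/8 (L(T, c) = -c*T*c/8 = -T*c*c/8 = -T*c²/8)
F = 3/2 (F = 4 - ⅛*(-5)*(-2)²*(-1) = 4 - ⅛*(-5)*4*(-1) = 4 + (5/2)*(-1) = 4 - 5/2 = 3/2 ≈ 1.5000)
y(l) = 3/(2*l)
y(4)*w(3) = ((3/2)/4)*3 = ((3/2)*(¼))*3 = (3/8)*3 = 9/8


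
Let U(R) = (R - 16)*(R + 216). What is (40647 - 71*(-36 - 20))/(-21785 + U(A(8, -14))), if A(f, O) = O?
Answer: -44623/27845 ≈ -1.6026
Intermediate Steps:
U(R) = (-16 + R)*(216 + R)
(40647 - 71*(-36 - 20))/(-21785 + U(A(8, -14))) = (40647 - 71*(-36 - 20))/(-21785 + (-3456 + (-14)**2 + 200*(-14))) = (40647 - 71*(-56))/(-21785 + (-3456 + 196 - 2800)) = (40647 + 3976)/(-21785 - 6060) = 44623/(-27845) = 44623*(-1/27845) = -44623/27845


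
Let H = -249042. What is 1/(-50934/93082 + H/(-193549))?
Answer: 9007964009/6661551339 ≈ 1.3522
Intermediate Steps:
1/(-50934/93082 + H/(-193549)) = 1/(-50934/93082 - 249042/(-193549)) = 1/(-50934*1/93082 - 249042*(-1/193549)) = 1/(-25467/46541 + 249042/193549) = 1/(6661551339/9007964009) = 9007964009/6661551339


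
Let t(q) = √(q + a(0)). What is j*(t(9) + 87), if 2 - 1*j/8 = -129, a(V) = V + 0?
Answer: 94320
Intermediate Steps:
a(V) = V
j = 1048 (j = 16 - 8*(-129) = 16 + 1032 = 1048)
t(q) = √q (t(q) = √(q + 0) = √q)
j*(t(9) + 87) = 1048*(√9 + 87) = 1048*(3 + 87) = 1048*90 = 94320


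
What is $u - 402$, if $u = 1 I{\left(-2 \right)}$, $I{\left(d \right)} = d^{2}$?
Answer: $-398$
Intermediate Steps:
$u = 4$ ($u = 1 \left(-2\right)^{2} = 1 \cdot 4 = 4$)
$u - 402 = 4 - 402 = -398$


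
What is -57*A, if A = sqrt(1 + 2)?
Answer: -57*sqrt(3) ≈ -98.727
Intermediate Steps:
A = sqrt(3) ≈ 1.7320
-57*A = -57*sqrt(3)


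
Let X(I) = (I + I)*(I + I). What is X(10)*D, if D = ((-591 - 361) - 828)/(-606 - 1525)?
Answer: 712000/2131 ≈ 334.12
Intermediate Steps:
X(I) = 4*I² (X(I) = (2*I)*(2*I) = 4*I²)
D = 1780/2131 (D = (-952 - 828)/(-2131) = -1780*(-1/2131) = 1780/2131 ≈ 0.83529)
X(10)*D = (4*10²)*(1780/2131) = (4*100)*(1780/2131) = 400*(1780/2131) = 712000/2131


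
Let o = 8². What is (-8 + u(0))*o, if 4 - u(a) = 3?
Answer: -448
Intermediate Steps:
u(a) = 1 (u(a) = 4 - 1*3 = 4 - 3 = 1)
o = 64
(-8 + u(0))*o = (-8 + 1)*64 = -7*64 = -448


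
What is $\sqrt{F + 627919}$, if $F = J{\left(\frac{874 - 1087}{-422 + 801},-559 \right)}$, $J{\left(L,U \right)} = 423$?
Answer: $169 \sqrt{22} \approx 792.68$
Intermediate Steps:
$F = 423$
$\sqrt{F + 627919} = \sqrt{423 + 627919} = \sqrt{628342} = 169 \sqrt{22}$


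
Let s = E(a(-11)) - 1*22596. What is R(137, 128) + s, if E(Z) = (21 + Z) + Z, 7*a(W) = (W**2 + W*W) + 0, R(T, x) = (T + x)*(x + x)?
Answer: 317339/7 ≈ 45334.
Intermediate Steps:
R(T, x) = 2*x*(T + x) (R(T, x) = (T + x)*(2*x) = 2*x*(T + x))
a(W) = 2*W**2/7 (a(W) = ((W**2 + W*W) + 0)/7 = ((W**2 + W**2) + 0)/7 = (2*W**2 + 0)/7 = (2*W**2)/7 = 2*W**2/7)
E(Z) = 21 + 2*Z
s = -157541/7 (s = (21 + 2*((2/7)*(-11)**2)) - 1*22596 = (21 + 2*((2/7)*121)) - 22596 = (21 + 2*(242/7)) - 22596 = (21 + 484/7) - 22596 = 631/7 - 22596 = -157541/7 ≈ -22506.)
R(137, 128) + s = 2*128*(137 + 128) - 157541/7 = 2*128*265 - 157541/7 = 67840 - 157541/7 = 317339/7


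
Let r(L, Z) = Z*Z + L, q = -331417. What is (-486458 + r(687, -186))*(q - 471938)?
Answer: 362453692125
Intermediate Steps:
r(L, Z) = L + Z**2 (r(L, Z) = Z**2 + L = L + Z**2)
(-486458 + r(687, -186))*(q - 471938) = (-486458 + (687 + (-186)**2))*(-331417 - 471938) = (-486458 + (687 + 34596))*(-803355) = (-486458 + 35283)*(-803355) = -451175*(-803355) = 362453692125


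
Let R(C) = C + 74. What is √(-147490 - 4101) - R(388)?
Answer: -462 + I*√151591 ≈ -462.0 + 389.35*I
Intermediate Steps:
R(C) = 74 + C
√(-147490 - 4101) - R(388) = √(-147490 - 4101) - (74 + 388) = √(-151591) - 1*462 = I*√151591 - 462 = -462 + I*√151591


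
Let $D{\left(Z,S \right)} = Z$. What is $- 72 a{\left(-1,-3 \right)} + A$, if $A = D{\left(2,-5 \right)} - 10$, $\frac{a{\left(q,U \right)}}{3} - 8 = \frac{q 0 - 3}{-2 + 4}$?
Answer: $-1412$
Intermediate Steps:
$a{\left(q,U \right)} = \frac{39}{2}$ ($a{\left(q,U \right)} = 24 + 3 \frac{q 0 - 3}{-2 + 4} = 24 + 3 \frac{0 - 3}{2} = 24 + 3 \left(\left(-3\right) \frac{1}{2}\right) = 24 + 3 \left(- \frac{3}{2}\right) = 24 - \frac{9}{2} = \frac{39}{2}$)
$A = -8$ ($A = 2 - 10 = -8$)
$- 72 a{\left(-1,-3 \right)} + A = \left(-72\right) \frac{39}{2} - 8 = -1404 - 8 = -1412$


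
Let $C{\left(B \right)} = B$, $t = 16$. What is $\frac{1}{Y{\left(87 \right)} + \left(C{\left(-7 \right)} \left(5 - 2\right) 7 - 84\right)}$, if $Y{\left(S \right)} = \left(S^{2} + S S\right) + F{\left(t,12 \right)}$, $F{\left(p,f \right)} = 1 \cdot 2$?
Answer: $\frac{1}{14909} \approx 6.7074 \cdot 10^{-5}$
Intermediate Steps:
$F{\left(p,f \right)} = 2$
$Y{\left(S \right)} = 2 + 2 S^{2}$ ($Y{\left(S \right)} = \left(S^{2} + S S\right) + 2 = \left(S^{2} + S^{2}\right) + 2 = 2 S^{2} + 2 = 2 + 2 S^{2}$)
$\frac{1}{Y{\left(87 \right)} + \left(C{\left(-7 \right)} \left(5 - 2\right) 7 - 84\right)} = \frac{1}{\left(2 + 2 \cdot 87^{2}\right) - \left(84 + 7 \left(5 - 2\right) 7\right)} = \frac{1}{\left(2 + 2 \cdot 7569\right) - \left(84 + 7 \cdot 3 \cdot 7\right)} = \frac{1}{\left(2 + 15138\right) - 231} = \frac{1}{15140 - 231} = \frac{1}{14909}$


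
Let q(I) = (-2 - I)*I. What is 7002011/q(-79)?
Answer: -7002011/6083 ≈ -1151.1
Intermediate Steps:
q(I) = I*(-2 - I)
7002011/q(-79) = 7002011/((-1*(-79)*(2 - 79))) = 7002011/((-1*(-79)*(-77))) = 7002011/(-6083) = 7002011*(-1/6083) = -7002011/6083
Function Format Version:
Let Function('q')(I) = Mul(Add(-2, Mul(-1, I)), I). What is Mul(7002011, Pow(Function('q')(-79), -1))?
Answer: Rational(-7002011, 6083) ≈ -1151.1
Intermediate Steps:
Function('q')(I) = Mul(I, Add(-2, Mul(-1, I)))
Mul(7002011, Pow(Function('q')(-79), -1)) = Mul(7002011, Pow(Mul(-1, -79, Add(2, -79)), -1)) = Mul(7002011, Pow(Mul(-1, -79, -77), -1)) = Mul(7002011, Pow(-6083, -1)) = Mul(7002011, Rational(-1, 6083)) = Rational(-7002011, 6083)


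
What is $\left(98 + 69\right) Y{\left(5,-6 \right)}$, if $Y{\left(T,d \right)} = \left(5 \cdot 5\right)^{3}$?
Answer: $2609375$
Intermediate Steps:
$Y{\left(T,d \right)} = 15625$ ($Y{\left(T,d \right)} = 25^{3} = 15625$)
$\left(98 + 69\right) Y{\left(5,-6 \right)} = \left(98 + 69\right) 15625 = 167 \cdot 15625 = 2609375$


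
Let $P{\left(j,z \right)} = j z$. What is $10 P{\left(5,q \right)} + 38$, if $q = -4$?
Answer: $-162$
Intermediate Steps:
$10 P{\left(5,q \right)} + 38 = 10 \cdot 5 \left(-4\right) + 38 = 10 \left(-20\right) + 38 = -200 + 38 = -162$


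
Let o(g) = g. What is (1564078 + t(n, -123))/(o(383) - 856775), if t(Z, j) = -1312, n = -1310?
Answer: -260461/142732 ≈ -1.8248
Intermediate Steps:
(1564078 + t(n, -123))/(o(383) - 856775) = (1564078 - 1312)/(383 - 856775) = 1562766/(-856392) = 1562766*(-1/856392) = -260461/142732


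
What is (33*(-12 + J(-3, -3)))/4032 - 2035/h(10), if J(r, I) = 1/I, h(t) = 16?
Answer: -513227/4032 ≈ -127.29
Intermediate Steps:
(33*(-12 + J(-3, -3)))/4032 - 2035/h(10) = (33*(-12 + 1/(-3)))/4032 - 2035/16 = (33*(-12 - 1/3))*(1/4032) - 2035*1/16 = (33*(-37/3))*(1/4032) - 2035/16 = -407*1/4032 - 2035/16 = -407/4032 - 2035/16 = -513227/4032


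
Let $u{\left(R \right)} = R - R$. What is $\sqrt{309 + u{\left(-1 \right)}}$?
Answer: $\sqrt{309} \approx 17.578$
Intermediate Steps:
$u{\left(R \right)} = 0$
$\sqrt{309 + u{\left(-1 \right)}} = \sqrt{309 + 0} = \sqrt{309}$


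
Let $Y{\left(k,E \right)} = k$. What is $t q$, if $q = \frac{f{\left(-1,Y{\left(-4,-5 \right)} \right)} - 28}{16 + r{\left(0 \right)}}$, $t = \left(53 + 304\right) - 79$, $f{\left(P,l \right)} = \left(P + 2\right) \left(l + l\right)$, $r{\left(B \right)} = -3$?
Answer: $- \frac{10008}{13} \approx -769.85$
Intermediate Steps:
$f{\left(P,l \right)} = 2 l \left(2 + P\right)$ ($f{\left(P,l \right)} = \left(2 + P\right) 2 l = 2 l \left(2 + P\right)$)
$t = 278$ ($t = 357 - 79 = 278$)
$q = - \frac{36}{13}$ ($q = \frac{2 \left(-4\right) \left(2 - 1\right) - 28}{16 - 3} = \frac{2 \left(-4\right) 1 - 28}{13} = \left(-8 - 28\right) \frac{1}{13} = \left(-36\right) \frac{1}{13} = - \frac{36}{13} \approx -2.7692$)
$t q = 278 \left(- \frac{36}{13}\right) = - \frac{10008}{13}$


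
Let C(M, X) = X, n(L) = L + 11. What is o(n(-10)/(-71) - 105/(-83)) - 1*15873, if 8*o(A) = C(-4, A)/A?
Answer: -126983/8 ≈ -15873.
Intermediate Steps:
n(L) = 11 + L
o(A) = 1/8 (o(A) = (A/A)/8 = (1/8)*1 = 1/8)
o(n(-10)/(-71) - 105/(-83)) - 1*15873 = 1/8 - 1*15873 = 1/8 - 15873 = -126983/8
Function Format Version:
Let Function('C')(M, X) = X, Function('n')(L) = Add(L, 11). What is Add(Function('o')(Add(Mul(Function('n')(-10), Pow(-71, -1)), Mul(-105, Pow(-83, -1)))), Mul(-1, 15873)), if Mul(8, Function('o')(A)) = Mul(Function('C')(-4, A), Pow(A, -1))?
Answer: Rational(-126983, 8) ≈ -15873.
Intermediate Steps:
Function('n')(L) = Add(11, L)
Function('o')(A) = Rational(1, 8) (Function('o')(A) = Mul(Rational(1, 8), Mul(A, Pow(A, -1))) = Mul(Rational(1, 8), 1) = Rational(1, 8))
Add(Function('o')(Add(Mul(Function('n')(-10), Pow(-71, -1)), Mul(-105, Pow(-83, -1)))), Mul(-1, 15873)) = Add(Rational(1, 8), Mul(-1, 15873)) = Add(Rational(1, 8), -15873) = Rational(-126983, 8)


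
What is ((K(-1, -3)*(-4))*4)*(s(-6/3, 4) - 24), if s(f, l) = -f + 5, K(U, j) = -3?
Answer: -816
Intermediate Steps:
s(f, l) = 5 - f
((K(-1, -3)*(-4))*4)*(s(-6/3, 4) - 24) = (-3*(-4)*4)*((5 - (-6)/3) - 24) = (12*4)*((5 - (-6)/3) - 24) = 48*((5 - 1*(-2)) - 24) = 48*((5 + 2) - 24) = 48*(7 - 24) = 48*(-17) = -816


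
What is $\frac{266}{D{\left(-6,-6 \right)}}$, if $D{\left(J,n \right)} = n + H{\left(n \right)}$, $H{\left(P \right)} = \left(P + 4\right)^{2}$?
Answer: $-133$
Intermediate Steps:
$H{\left(P \right)} = \left(4 + P\right)^{2}$
$D{\left(J,n \right)} = n + \left(4 + n\right)^{2}$
$\frac{266}{D{\left(-6,-6 \right)}} = \frac{266}{-6 + \left(4 - 6\right)^{2}} = \frac{266}{-6 + \left(-2\right)^{2}} = \frac{266}{-6 + 4} = \frac{266}{-2} = 266 \left(- \frac{1}{2}\right) = -133$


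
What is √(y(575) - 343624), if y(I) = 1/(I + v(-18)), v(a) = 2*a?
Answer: I*√2037346685/77 ≈ 586.19*I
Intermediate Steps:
y(I) = 1/(-36 + I) (y(I) = 1/(I + 2*(-18)) = 1/(I - 36) = 1/(-36 + I))
√(y(575) - 343624) = √(1/(-36 + 575) - 343624) = √(1/539 - 343624) = √(-185213335/539) = I*√2037346685/77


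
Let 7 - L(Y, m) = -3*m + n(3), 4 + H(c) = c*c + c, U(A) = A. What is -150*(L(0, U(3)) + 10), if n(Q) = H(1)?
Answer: -4200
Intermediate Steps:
H(c) = -4 + c + c² (H(c) = -4 + (c*c + c) = -4 + (c² + c) = -4 + (c + c²) = -4 + c + c²)
n(Q) = -2 (n(Q) = -4 + 1 + 1² = -4 + 1 + 1 = -2)
L(Y, m) = 9 + 3*m (L(Y, m) = 7 - (-3*m - 2) = 7 - (-2 - 3*m) = 7 + (2 + 3*m) = 9 + 3*m)
-150*(L(0, U(3)) + 10) = -150*((9 + 3*3) + 10) = -150*((9 + 9) + 10) = -150*(18 + 10) = -150*28 = -4200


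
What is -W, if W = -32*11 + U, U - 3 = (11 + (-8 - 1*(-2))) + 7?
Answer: 337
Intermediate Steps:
U = 15 (U = 3 + ((11 + (-8 - 1*(-2))) + 7) = 3 + ((11 + (-8 + 2)) + 7) = 3 + ((11 - 6) + 7) = 3 + (5 + 7) = 3 + 12 = 15)
W = -337 (W = -32*11 + 15 = -352 + 15 = -337)
-W = -1*(-337) = 337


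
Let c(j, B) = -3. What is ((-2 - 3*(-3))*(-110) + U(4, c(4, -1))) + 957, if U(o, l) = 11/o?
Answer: 759/4 ≈ 189.75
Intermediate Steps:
((-2 - 3*(-3))*(-110) + U(4, c(4, -1))) + 957 = ((-2 - 3*(-3))*(-110) + 11/4) + 957 = ((-2 + 9)*(-110) + 11*(¼)) + 957 = (7*(-110) + 11/4) + 957 = (-770 + 11/4) + 957 = -3069/4 + 957 = 759/4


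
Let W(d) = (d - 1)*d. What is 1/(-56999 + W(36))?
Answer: -1/55739 ≈ -1.7941e-5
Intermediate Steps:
W(d) = d*(-1 + d) (W(d) = (-1 + d)*d = d*(-1 + d))
1/(-56999 + W(36)) = 1/(-56999 + 36*(-1 + 36)) = 1/(-56999 + 36*35) = 1/(-56999 + 1260) = 1/(-55739) = -1/55739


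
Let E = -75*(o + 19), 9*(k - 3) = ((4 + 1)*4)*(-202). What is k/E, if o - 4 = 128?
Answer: 4013/101925 ≈ 0.039372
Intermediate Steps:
o = 132 (o = 4 + 128 = 132)
k = -4013/9 (k = 3 + (((4 + 1)*4)*(-202))/9 = 3 + ((5*4)*(-202))/9 = 3 + (20*(-202))/9 = 3 + (1/9)*(-4040) = 3 - 4040/9 = -4013/9 ≈ -445.89)
E = -11325 (E = -75*(132 + 19) = -75*151 = -11325)
k/E = -4013/9/(-11325) = -4013/9*(-1/11325) = 4013/101925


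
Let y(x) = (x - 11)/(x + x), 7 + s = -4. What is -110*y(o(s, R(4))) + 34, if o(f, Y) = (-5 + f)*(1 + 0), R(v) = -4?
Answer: -941/16 ≈ -58.813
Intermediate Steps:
s = -11 (s = -7 - 4 = -11)
o(f, Y) = -5 + f (o(f, Y) = (-5 + f)*1 = -5 + f)
y(x) = (-11 + x)/(2*x) (y(x) = (-11 + x)/((2*x)) = (-11 + x)*(1/(2*x)) = (-11 + x)/(2*x))
-110*y(o(s, R(4))) + 34 = -55*(-11 + (-5 - 11))/(-5 - 11) + 34 = -55*(-11 - 16)/(-16) + 34 = -55*(-1)*(-27)/16 + 34 = -110*27/32 + 34 = -1485/16 + 34 = -941/16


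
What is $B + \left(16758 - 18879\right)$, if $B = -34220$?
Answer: $-36341$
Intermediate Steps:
$B + \left(16758 - 18879\right) = -34220 + \left(16758 - 18879\right) = -34220 - 2121 = -36341$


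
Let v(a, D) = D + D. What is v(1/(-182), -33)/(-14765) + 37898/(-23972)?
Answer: -278990909/176973290 ≈ -1.5765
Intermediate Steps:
v(a, D) = 2*D
v(1/(-182), -33)/(-14765) + 37898/(-23972) = (2*(-33))/(-14765) + 37898/(-23972) = -66*(-1/14765) + 37898*(-1/23972) = 66/14765 - 18949/11986 = -278990909/176973290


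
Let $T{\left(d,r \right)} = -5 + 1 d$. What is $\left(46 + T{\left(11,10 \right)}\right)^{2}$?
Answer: $2704$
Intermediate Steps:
$T{\left(d,r \right)} = -5 + d$
$\left(46 + T{\left(11,10 \right)}\right)^{2} = \left(46 + \left(-5 + 11\right)\right)^{2} = \left(46 + 6\right)^{2} = 52^{2} = 2704$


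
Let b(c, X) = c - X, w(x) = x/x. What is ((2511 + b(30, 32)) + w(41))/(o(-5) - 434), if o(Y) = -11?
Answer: -502/89 ≈ -5.6404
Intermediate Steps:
w(x) = 1
((2511 + b(30, 32)) + w(41))/(o(-5) - 434) = ((2511 + (30 - 1*32)) + 1)/(-11 - 434) = ((2511 + (30 - 32)) + 1)/(-445) = ((2511 - 2) + 1)*(-1/445) = (2509 + 1)*(-1/445) = 2510*(-1/445) = -502/89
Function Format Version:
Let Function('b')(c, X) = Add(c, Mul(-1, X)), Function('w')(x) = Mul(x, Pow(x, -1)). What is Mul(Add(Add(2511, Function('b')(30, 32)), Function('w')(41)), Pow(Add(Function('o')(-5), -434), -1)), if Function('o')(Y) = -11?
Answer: Rational(-502, 89) ≈ -5.6404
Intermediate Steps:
Function('w')(x) = 1
Mul(Add(Add(2511, Function('b')(30, 32)), Function('w')(41)), Pow(Add(Function('o')(-5), -434), -1)) = Mul(Add(Add(2511, Add(30, Mul(-1, 32))), 1), Pow(Add(-11, -434), -1)) = Mul(Add(Add(2511, Add(30, -32)), 1), Pow(-445, -1)) = Mul(Add(Add(2511, -2), 1), Rational(-1, 445)) = Mul(Add(2509, 1), Rational(-1, 445)) = Mul(2510, Rational(-1, 445)) = Rational(-502, 89)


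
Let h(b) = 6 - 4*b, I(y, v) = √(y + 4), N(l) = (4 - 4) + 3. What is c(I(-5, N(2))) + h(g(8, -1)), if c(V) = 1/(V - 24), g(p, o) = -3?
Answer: 10362/577 - I/577 ≈ 17.958 - 0.0017331*I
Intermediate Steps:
N(l) = 3 (N(l) = 0 + 3 = 3)
I(y, v) = √(4 + y)
c(V) = 1/(-24 + V)
c(I(-5, N(2))) + h(g(8, -1)) = 1/(-24 + √(4 - 5)) + (6 - 4*(-3)) = 1/(-24 + √(-1)) + (6 + 12) = 1/(-24 + I) + 18 = (-24 - I)/577 + 18 = 18 + (-24 - I)/577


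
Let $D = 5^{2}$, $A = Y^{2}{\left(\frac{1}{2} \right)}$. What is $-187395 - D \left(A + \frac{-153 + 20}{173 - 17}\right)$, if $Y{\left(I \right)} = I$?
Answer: $- \frac{14615635}{78} \approx -1.8738 \cdot 10^{5}$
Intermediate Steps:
$A = \frac{1}{4}$ ($A = \left(\frac{1}{2}\right)^{2} = \frac{1}{4} \approx 0.25$)
$D = 25$
$-187395 - D \left(A + \frac{-153 + 20}{173 - 17}\right) = -187395 - 25 \left(\frac{1}{4} + \frac{-153 + 20}{173 - 17}\right) = -187395 - 25 \left(\frac{1}{4} - \frac{133}{156}\right) = -187395 - 25 \left(- \frac{47}{78}\right) = -187395 - - \frac{1175}{78} = -187395 + \frac{1175}{78} = - \frac{14615635}{78}$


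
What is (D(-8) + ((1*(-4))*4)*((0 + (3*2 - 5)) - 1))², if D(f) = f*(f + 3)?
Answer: 1600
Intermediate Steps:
D(f) = f*(3 + f)
(D(-8) + ((1*(-4))*4)*((0 + (3*2 - 5)) - 1))² = (-8*(3 - 8) + ((1*(-4))*4)*((0 + (3*2 - 5)) - 1))² = (-8*(-5) + (-4*4)*((0 + (6 - 5)) - 1))² = (40 - 16*((0 + 1) - 1))² = (40 - 16*(1 - 1))² = (40 - 16*0)² = (40 + 0)² = 40² = 1600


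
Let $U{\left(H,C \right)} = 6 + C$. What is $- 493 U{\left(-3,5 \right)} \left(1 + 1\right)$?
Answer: $-10846$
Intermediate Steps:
$- 493 U{\left(-3,5 \right)} \left(1 + 1\right) = - 493 \left(6 + 5\right) \left(1 + 1\right) = - 493 \cdot 11 \cdot 2 = \left(-493\right) 22 = -10846$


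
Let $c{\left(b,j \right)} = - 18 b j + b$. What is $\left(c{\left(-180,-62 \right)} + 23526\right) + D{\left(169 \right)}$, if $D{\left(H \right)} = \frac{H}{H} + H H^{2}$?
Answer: $4649276$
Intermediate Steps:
$c{\left(b,j \right)} = b - 18 b j$ ($c{\left(b,j \right)} = - 18 b j + b = b - 18 b j$)
$D{\left(H \right)} = 1 + H^{3}$
$\left(c{\left(-180,-62 \right)} + 23526\right) + D{\left(169 \right)} = \left(- 180 \left(1 - -1116\right) + 23526\right) + \left(1 + 169^{3}\right) = \left(- 180 \left(1 + 1116\right) + 23526\right) + \left(1 + 4826809\right) = \left(\left(-180\right) 1117 + 23526\right) + 4826810 = \left(-201060 + 23526\right) + 4826810 = -177534 + 4826810 = 4649276$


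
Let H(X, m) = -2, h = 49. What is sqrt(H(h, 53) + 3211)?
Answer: sqrt(3209) ≈ 56.648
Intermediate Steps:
sqrt(H(h, 53) + 3211) = sqrt(-2 + 3211) = sqrt(3209)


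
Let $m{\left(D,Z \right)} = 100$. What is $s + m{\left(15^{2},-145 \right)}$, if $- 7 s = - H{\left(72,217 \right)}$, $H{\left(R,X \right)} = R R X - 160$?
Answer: $\frac{1125468}{7} \approx 1.6078 \cdot 10^{5}$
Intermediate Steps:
$H{\left(R,X \right)} = -160 + X R^{2}$ ($H{\left(R,X \right)} = R^{2} X - 160 = X R^{2} - 160 = -160 + X R^{2}$)
$s = \frac{1124768}{7}$ ($s = - \frac{\left(-1\right) \left(-160 + 217 \cdot 72^{2}\right)}{7} = - \frac{\left(-1\right) \left(-160 + 217 \cdot 5184\right)}{7} = - \frac{\left(-1\right) \left(-160 + 1124928\right)}{7} = - \frac{\left(-1\right) 1124768}{7} = \left(- \frac{1}{7}\right) \left(-1124768\right) = \frac{1124768}{7} \approx 1.6068 \cdot 10^{5}$)
$s + m{\left(15^{2},-145 \right)} = \frac{1124768}{7} + 100 = \frac{1125468}{7}$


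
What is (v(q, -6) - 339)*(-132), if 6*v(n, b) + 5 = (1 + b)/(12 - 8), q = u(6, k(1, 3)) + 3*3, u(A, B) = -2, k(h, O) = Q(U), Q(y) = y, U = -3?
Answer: 89771/2 ≈ 44886.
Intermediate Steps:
k(h, O) = -3
q = 7 (q = -2 + 3*3 = -2 + 9 = 7)
v(n, b) = -19/24 + b/24 (v(n, b) = -5/6 + ((1 + b)/(12 - 8))/6 = -5/6 + ((1 + b)/4)/6 = -5/6 + ((1 + b)*(1/4))/6 = -5/6 + (1/4 + b/4)/6 = -5/6 + (1/24 + b/24) = -19/24 + b/24)
(v(q, -6) - 339)*(-132) = ((-19/24 + (1/24)*(-6)) - 339)*(-132) = ((-19/24 - 1/4) - 339)*(-132) = (-25/24 - 339)*(-132) = -8161/24*(-132) = 89771/2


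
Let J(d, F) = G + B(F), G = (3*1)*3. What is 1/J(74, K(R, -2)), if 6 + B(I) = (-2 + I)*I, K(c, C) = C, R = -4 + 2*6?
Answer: 1/11 ≈ 0.090909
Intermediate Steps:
G = 9 (G = 3*3 = 9)
R = 8 (R = -4 + 12 = 8)
B(I) = -6 + I*(-2 + I) (B(I) = -6 + (-2 + I)*I = -6 + I*(-2 + I))
J(d, F) = 3 + F**2 - 2*F (J(d, F) = 9 + (-6 + F**2 - 2*F) = 3 + F**2 - 2*F)
1/J(74, K(R, -2)) = 1/(3 + (-2)**2 - 2*(-2)) = 1/(3 + 4 + 4) = 1/11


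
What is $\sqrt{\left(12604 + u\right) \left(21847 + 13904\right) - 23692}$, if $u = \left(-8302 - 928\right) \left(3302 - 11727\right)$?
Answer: $\sqrt{2780546657162} \approx 1.6675 \cdot 10^{6}$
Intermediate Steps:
$u = 77762750$ ($u = \left(-9230\right) \left(-8425\right) = 77762750$)
$\sqrt{\left(12604 + u\right) \left(21847 + 13904\right) - 23692} = \sqrt{\left(12604 + 77762750\right) \left(21847 + 13904\right) - 23692} = \sqrt{77775354 \cdot 35751 - 23692} = \sqrt{2780546680854 - 23692} = \sqrt{2780546657162}$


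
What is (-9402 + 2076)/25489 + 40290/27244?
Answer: 413681133/347211158 ≈ 1.1914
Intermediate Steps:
(-9402 + 2076)/25489 + 40290/27244 = -7326*1/25489 + 40290*(1/27244) = -7326/25489 + 20145/13622 = 413681133/347211158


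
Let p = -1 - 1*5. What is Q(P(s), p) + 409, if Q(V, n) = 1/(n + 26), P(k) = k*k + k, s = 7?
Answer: 8181/20 ≈ 409.05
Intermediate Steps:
P(k) = k + k**2 (P(k) = k**2 + k = k + k**2)
p = -6 (p = -1 - 5 = -6)
Q(V, n) = 1/(26 + n)
Q(P(s), p) + 409 = 1/(26 - 6) + 409 = 1/20 + 409 = 8181/20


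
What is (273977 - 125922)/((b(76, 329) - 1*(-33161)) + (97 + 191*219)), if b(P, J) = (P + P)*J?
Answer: 29611/25019 ≈ 1.1835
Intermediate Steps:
b(P, J) = 2*J*P (b(P, J) = (2*P)*J = 2*J*P)
(273977 - 125922)/((b(76, 329) - 1*(-33161)) + (97 + 191*219)) = (273977 - 125922)/((2*329*76 - 1*(-33161)) + (97 + 191*219)) = 148055/((50008 + 33161) + (97 + 41829)) = 148055/(83169 + 41926) = 148055/125095 = 148055*(1/125095) = 29611/25019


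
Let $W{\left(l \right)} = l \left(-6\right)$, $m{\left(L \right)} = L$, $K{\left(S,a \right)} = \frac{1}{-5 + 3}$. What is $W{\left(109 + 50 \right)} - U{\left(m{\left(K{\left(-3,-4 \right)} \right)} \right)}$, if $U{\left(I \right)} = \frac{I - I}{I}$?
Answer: $-954$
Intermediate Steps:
$K{\left(S,a \right)} = - \frac{1}{2}$ ($K{\left(S,a \right)} = \frac{1}{-2} = - \frac{1}{2}$)
$W{\left(l \right)} = - 6 l$
$U{\left(I \right)} = 0$ ($U{\left(I \right)} = \frac{0}{I} = 0$)
$W{\left(109 + 50 \right)} - U{\left(m{\left(K{\left(-3,-4 \right)} \right)} \right)} = - 6 \left(109 + 50\right) - 0 = \left(-6\right) 159 + 0 = -954 + 0 = -954$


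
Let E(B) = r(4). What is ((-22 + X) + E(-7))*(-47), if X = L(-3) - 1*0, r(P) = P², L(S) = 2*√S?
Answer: 282 - 94*I*√3 ≈ 282.0 - 162.81*I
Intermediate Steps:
E(B) = 16 (E(B) = 4² = 16)
X = 2*I*√3 (X = 2*√(-3) - 1*0 = 2*(I*√3) + 0 = 2*I*√3 + 0 = 2*I*√3 ≈ 3.4641*I)
((-22 + X) + E(-7))*(-47) = ((-22 + 2*I*√3) + 16)*(-47) = (-6 + 2*I*√3)*(-47) = 282 - 94*I*√3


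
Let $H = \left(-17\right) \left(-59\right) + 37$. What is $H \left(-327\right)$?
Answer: $-340080$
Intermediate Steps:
$H = 1040$ ($H = 1003 + 37 = 1040$)
$H \left(-327\right) = 1040 \left(-327\right) = -340080$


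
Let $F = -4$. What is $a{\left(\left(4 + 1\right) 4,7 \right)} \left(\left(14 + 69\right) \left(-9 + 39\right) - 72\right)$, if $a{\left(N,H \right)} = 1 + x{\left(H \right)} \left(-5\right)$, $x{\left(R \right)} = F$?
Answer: $50778$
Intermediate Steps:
$x{\left(R \right)} = -4$
$a{\left(N,H \right)} = 21$ ($a{\left(N,H \right)} = 1 - -20 = 1 + 20 = 21$)
$a{\left(\left(4 + 1\right) 4,7 \right)} \left(\left(14 + 69\right) \left(-9 + 39\right) - 72\right) = 21 \left(\left(14 + 69\right) \left(-9 + 39\right) - 72\right) = 21 \left(83 \cdot 30 - 72\right) = 21 \left(2490 - 72\right) = 21 \cdot 2418 = 50778$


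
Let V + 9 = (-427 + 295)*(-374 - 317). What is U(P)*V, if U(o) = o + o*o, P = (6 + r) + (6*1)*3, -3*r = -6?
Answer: 64024506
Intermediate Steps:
r = 2 (r = -⅓*(-6) = 2)
P = 26 (P = (6 + 2) + (6*1)*3 = 8 + 6*3 = 8 + 18 = 26)
U(o) = o + o²
V = 91203 (V = -9 + (-427 + 295)*(-374 - 317) = -9 - 132*(-691) = -9 + 91212 = 91203)
U(P)*V = (26*(1 + 26))*91203 = (26*27)*91203 = 702*91203 = 64024506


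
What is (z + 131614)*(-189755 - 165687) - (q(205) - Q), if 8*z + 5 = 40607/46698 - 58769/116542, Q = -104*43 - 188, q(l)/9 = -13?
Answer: -254594906302041311219/5442278316 ≈ -4.6781e+10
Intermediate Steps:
q(l) = -117 (q(l) = 9*(-13) = -117)
Q = -4660 (Q = -4472 - 188 = -4660)
z = -6305841337/10884556632 (z = -5/8 + (40607/46698 - 58769/116542)/8 = -5/8 + (⅛)*(497006558/1360569579) = -5/8 + 248503279/5442278316 = -6305841337/10884556632 ≈ -0.57934)
(z + 131614)*(-189755 - 165687) - (q(205) - Q) = (-6305841337/10884556632 + 131614)*(-189755 - 165687) - (-117 - 1*(-4660)) = (1432553730722711/10884556632)*(-355442) - (-117 + 4660) = -254594881577770921631/5442278316 - 1*4543 = -254594881577770921631/5442278316 - 4543 = -254594906302041311219/5442278316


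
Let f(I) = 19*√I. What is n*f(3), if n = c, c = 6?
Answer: 114*√3 ≈ 197.45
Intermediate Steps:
n = 6
n*f(3) = 6*(19*√3) = 114*√3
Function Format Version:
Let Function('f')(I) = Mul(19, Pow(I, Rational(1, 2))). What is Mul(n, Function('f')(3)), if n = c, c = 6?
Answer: Mul(114, Pow(3, Rational(1, 2))) ≈ 197.45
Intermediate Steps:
n = 6
Mul(n, Function('f')(3)) = Mul(6, Mul(19, Pow(3, Rational(1, 2)))) = Mul(114, Pow(3, Rational(1, 2)))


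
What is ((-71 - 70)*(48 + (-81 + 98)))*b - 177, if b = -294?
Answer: 2694333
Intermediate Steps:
((-71 - 70)*(48 + (-81 + 98)))*b - 177 = ((-71 - 70)*(48 + (-81 + 98)))*(-294) - 177 = -141*(48 + 17)*(-294) - 177 = -141*65*(-294) - 177 = -9165*(-294) - 177 = 2694510 - 177 = 2694333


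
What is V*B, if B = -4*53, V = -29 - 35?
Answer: 13568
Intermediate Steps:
V = -64
B = -212
V*B = -64*(-212) = 13568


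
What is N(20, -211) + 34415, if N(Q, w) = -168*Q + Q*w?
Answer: 26835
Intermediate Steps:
N(20, -211) + 34415 = 20*(-168 - 211) + 34415 = 20*(-379) + 34415 = -7580 + 34415 = 26835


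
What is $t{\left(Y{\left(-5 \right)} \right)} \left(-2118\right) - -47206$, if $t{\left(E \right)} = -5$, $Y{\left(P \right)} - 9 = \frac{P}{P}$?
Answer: $57796$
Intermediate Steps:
$Y{\left(P \right)} = 10$ ($Y{\left(P \right)} = 9 + \frac{P}{P} = 9 + 1 = 10$)
$t{\left(Y{\left(-5 \right)} \right)} \left(-2118\right) - -47206 = \left(-5\right) \left(-2118\right) - -47206 = 10590 + 47206 = 57796$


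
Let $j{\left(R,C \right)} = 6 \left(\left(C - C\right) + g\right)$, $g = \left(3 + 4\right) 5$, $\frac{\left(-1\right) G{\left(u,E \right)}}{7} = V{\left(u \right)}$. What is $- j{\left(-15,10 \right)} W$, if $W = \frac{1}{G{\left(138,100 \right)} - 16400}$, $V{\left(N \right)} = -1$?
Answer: $\frac{210}{16393} \approx 0.01281$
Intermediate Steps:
$G{\left(u,E \right)} = 7$ ($G{\left(u,E \right)} = \left(-7\right) \left(-1\right) = 7$)
$g = 35$ ($g = 7 \cdot 5 = 35$)
$j{\left(R,C \right)} = 210$ ($j{\left(R,C \right)} = 6 \left(\left(C - C\right) + 35\right) = 6 \left(0 + 35\right) = 6 \cdot 35 = 210$)
$W = - \frac{1}{16393}$ ($W = \frac{1}{7 - 16400} = \frac{1}{-16393} = - \frac{1}{16393} \approx -6.1002 \cdot 10^{-5}$)
$- j{\left(-15,10 \right)} W = - \frac{210 \left(-1\right)}{16393} = \left(-1\right) \left(- \frac{210}{16393}\right) = \frac{210}{16393}$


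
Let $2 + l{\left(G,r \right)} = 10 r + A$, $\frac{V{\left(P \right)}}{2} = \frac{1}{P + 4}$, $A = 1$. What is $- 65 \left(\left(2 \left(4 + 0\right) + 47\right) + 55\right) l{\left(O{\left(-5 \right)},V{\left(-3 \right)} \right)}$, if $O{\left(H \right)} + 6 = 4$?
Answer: $-135850$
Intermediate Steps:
$O{\left(H \right)} = -2$ ($O{\left(H \right)} = -6 + 4 = -2$)
$V{\left(P \right)} = \frac{2}{4 + P}$ ($V{\left(P \right)} = \frac{2}{P + 4} = \frac{2}{4 + P}$)
$l{\left(G,r \right)} = -1 + 10 r$ ($l{\left(G,r \right)} = -2 + \left(10 r + 1\right) = -2 + \left(1 + 10 r\right) = -1 + 10 r$)
$- 65 \left(\left(2 \left(4 + 0\right) + 47\right) + 55\right) l{\left(O{\left(-5 \right)},V{\left(-3 \right)} \right)} = - 65 \left(\left(2 \left(4 + 0\right) + 47\right) + 55\right) \left(-1 + 10 \frac{2}{4 - 3}\right) = - 65 \left(\left(2 \cdot 4 + 47\right) + 55\right) \left(-1 + 10 \cdot \frac{2}{1}\right) = - 65 \left(\left(8 + 47\right) + 55\right) \left(-1 + 10 \cdot 2 \cdot 1\right) = - 65 \left(55 + 55\right) \left(-1 + 10 \cdot 2\right) = \left(-65\right) 110 \left(-1 + 20\right) = \left(-7150\right) 19 = -135850$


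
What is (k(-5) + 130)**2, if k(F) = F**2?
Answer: 24025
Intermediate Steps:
(k(-5) + 130)**2 = ((-5)**2 + 130)**2 = (25 + 130)**2 = 155**2 = 24025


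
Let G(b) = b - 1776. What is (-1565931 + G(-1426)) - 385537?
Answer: -1954670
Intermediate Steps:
G(b) = -1776 + b
(-1565931 + G(-1426)) - 385537 = (-1565931 + (-1776 - 1426)) - 385537 = (-1565931 - 3202) - 385537 = -1569133 - 385537 = -1954670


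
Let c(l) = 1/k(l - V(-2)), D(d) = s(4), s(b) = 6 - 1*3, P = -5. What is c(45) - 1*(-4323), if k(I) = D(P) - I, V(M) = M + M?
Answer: 198857/46 ≈ 4323.0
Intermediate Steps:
V(M) = 2*M
s(b) = 3 (s(b) = 6 - 3 = 3)
D(d) = 3
k(I) = 3 - I
c(l) = 1/(-1 - l) (c(l) = 1/(3 - (l - 2*(-2))) = 1/(3 - (l - 1*(-4))) = 1/(3 - (l + 4)) = 1/(3 - (4 + l)) = 1/(3 + (-4 - l)) = 1/(-1 - l))
c(45) - 1*(-4323) = -1/(1 + 45) - 1*(-4323) = -1/46 + 4323 = 198857/46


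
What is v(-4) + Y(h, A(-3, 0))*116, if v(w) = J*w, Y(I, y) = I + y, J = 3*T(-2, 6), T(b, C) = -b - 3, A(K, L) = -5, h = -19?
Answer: -2772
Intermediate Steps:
T(b, C) = -3 - b
J = -3 (J = 3*(-3 - 1*(-2)) = 3*(-3 + 2) = 3*(-1) = -3)
v(w) = -3*w
v(-4) + Y(h, A(-3, 0))*116 = -3*(-4) + (-19 - 5)*116 = 12 - 24*116 = 12 - 2784 = -2772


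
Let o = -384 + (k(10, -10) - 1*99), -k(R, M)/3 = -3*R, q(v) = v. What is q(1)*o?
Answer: -393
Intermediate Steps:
k(R, M) = 9*R (k(R, M) = -(-9)*R = 9*R)
o = -393 (o = -384 + (9*10 - 1*99) = -384 + (90 - 99) = -384 - 9 = -393)
q(1)*o = 1*(-393) = -393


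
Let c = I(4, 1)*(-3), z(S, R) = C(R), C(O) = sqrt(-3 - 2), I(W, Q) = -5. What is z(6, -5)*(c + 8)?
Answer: 23*I*sqrt(5) ≈ 51.43*I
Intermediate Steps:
C(O) = I*sqrt(5) (C(O) = sqrt(-5) = I*sqrt(5))
z(S, R) = I*sqrt(5)
c = 15 (c = -5*(-3) = 15)
z(6, -5)*(c + 8) = (I*sqrt(5))*(15 + 8) = (I*sqrt(5))*23 = 23*I*sqrt(5)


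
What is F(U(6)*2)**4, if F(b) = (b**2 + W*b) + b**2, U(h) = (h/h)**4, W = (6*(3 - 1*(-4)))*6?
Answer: 68719476736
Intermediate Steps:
W = 252 (W = (6*(3 + 4))*6 = (6*7)*6 = 42*6 = 252)
U(h) = 1 (U(h) = 1**4 = 1)
F(b) = 2*b**2 + 252*b (F(b) = (b**2 + 252*b) + b**2 = 2*b**2 + 252*b)
F(U(6)*2)**4 = (2*(1*2)*(126 + 1*2))**4 = (2*2*(126 + 2))**4 = (2*2*128)**4 = 512**4 = 68719476736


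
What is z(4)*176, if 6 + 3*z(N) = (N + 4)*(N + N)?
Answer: 10208/3 ≈ 3402.7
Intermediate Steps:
z(N) = -2 + 2*N*(4 + N)/3 (z(N) = -2 + ((N + 4)*(N + N))/3 = -2 + ((4 + N)*(2*N))/3 = -2 + (2*N*(4 + N))/3 = -2 + 2*N*(4 + N)/3)
z(4)*176 = (-2 + (⅔)*4² + (8/3)*4)*176 = (-2 + (⅔)*16 + 32/3)*176 = (-2 + 32/3 + 32/3)*176 = (58/3)*176 = 10208/3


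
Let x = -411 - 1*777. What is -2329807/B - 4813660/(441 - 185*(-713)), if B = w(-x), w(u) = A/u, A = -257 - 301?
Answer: 10175166416596/2051363 ≈ 4.9602e+6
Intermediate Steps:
x = -1188 (x = -411 - 777 = -1188)
A = -558
w(u) = -558/u
B = -31/66 (B = -558/((-1*(-1188))) = -558/1188 = -558*1/1188 = -31/66 ≈ -0.46970)
-2329807/B - 4813660/(441 - 185*(-713)) = -2329807/(-31/66) - 4813660/(441 - 185*(-713)) = -2329807*(-66/31) - 4813660/(441 + 131905) = 153767262/31 - 4813660/132346 = 153767262/31 - 4813660*1/132346 = 153767262/31 - 2406830/66173 = 10175166416596/2051363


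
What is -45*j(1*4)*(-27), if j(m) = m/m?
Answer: 1215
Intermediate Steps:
j(m) = 1
-45*j(1*4)*(-27) = -45*1*(-27) = -45*(-27) = 1215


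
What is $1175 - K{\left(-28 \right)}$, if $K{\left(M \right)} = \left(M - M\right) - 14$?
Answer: $1189$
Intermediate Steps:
$K{\left(M \right)} = -14$ ($K{\left(M \right)} = 0 - 14 = -14$)
$1175 - K{\left(-28 \right)} = 1175 - -14 = 1175 + 14 = 1189$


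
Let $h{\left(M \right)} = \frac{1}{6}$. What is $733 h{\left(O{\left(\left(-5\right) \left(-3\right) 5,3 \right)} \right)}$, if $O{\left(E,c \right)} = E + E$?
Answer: $\frac{733}{6} \approx 122.17$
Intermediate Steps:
$O{\left(E,c \right)} = 2 E$
$h{\left(M \right)} = \frac{1}{6}$
$733 h{\left(O{\left(\left(-5\right) \left(-3\right) 5,3 \right)} \right)} = 733 \cdot \frac{1}{6} = \frac{733}{6}$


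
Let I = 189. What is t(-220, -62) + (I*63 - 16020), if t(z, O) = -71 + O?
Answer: -4246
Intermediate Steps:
t(-220, -62) + (I*63 - 16020) = (-71 - 62) + (189*63 - 16020) = -133 + (11907 - 16020) = -133 - 4113 = -4246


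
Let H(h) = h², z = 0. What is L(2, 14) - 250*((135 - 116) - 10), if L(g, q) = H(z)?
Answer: -2250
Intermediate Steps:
L(g, q) = 0 (L(g, q) = 0² = 0)
L(2, 14) - 250*((135 - 116) - 10) = 0 - 250*((135 - 116) - 10) = 0 - 250*(19 - 10) = 0 - 250*9 = 0 - 2250 = -2250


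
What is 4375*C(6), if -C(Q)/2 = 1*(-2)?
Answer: 17500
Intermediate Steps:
C(Q) = 4 (C(Q) = -2*(-2) = 4)
4375*C(6) = 4375*4 = 17500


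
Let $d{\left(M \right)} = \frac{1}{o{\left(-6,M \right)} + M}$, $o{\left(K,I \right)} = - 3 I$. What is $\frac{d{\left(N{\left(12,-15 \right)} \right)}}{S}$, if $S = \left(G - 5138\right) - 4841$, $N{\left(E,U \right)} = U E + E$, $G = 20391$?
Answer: $\frac{1}{3498432} \approx 2.8584 \cdot 10^{-7}$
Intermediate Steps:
$N{\left(E,U \right)} = E + E U$ ($N{\left(E,U \right)} = E U + E = E + E U$)
$S = 10412$ ($S = \left(20391 - 5138\right) - 4841 = 15253 - 4841 = 10412$)
$d{\left(M \right)} = - \frac{1}{2 M}$ ($d{\left(M \right)} = \frac{1}{- 3 M + M} = \frac{1}{\left(-2\right) M} = - \frac{1}{2 M}$)
$\frac{d{\left(N{\left(12,-15 \right)} \right)}}{S} = \frac{\left(- \frac{1}{2}\right) \frac{1}{12 \left(1 - 15\right)}}{10412} = - \frac{1}{2 \cdot 12 \left(-14\right)} \frac{1}{10412} = - \frac{1}{2 \left(-168\right)} \frac{1}{10412} = \left(- \frac{1}{2}\right) \left(- \frac{1}{168}\right) \frac{1}{10412} = \frac{1}{336} \cdot \frac{1}{10412} = \frac{1}{3498432}$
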